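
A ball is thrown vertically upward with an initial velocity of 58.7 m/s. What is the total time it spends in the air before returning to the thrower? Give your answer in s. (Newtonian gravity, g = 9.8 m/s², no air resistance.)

t_total = 2 × v₀ / g = 2 × 58.7 / 9.8 = 11.98 s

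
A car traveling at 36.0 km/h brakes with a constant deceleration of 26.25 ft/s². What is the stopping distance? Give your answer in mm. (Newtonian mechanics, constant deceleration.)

v₀ = 36.0 km/h × 0.2777777777777778 = 10.0 m/s
a = 26.25 ft/s² × 0.3048 = 8.001 m/s²
d = v₀² / (2a) = 10.0² / (2 × 8.001) = 100.0 / 16.002 = 6.24922 m
d = 6.24922 m / 0.001 = 6249 mm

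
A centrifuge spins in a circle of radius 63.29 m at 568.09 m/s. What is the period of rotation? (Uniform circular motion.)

T = 2πr/v = 2π×63.29/568.09 = 0.7 s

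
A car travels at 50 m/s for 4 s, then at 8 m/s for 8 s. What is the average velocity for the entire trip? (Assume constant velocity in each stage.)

d₁ = v₁t₁ = 50 × 4 = 200 m
d₂ = v₂t₂ = 8 × 8 = 64 m
d_total = 264 m, t_total = 12 s
v_avg = d_total/t_total = 264/12 = 22.0 m/s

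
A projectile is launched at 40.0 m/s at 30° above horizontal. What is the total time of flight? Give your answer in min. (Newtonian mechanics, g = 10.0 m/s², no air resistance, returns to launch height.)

T = 2 × v₀ × sin(θ) / g = 2 × 40.0 × sin(30°) / 10.0 = 2 × 40.0 × 0.5 / 10.0 = 4.0 s
T = 4.0 s / 60.0 = 0.06667 min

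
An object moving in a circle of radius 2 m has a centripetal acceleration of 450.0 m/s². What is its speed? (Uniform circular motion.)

v = √(a_c × r) = √(450.0 × 2) = 30.0 m/s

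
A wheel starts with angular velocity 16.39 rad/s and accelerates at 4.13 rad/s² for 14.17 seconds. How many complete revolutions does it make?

θ = ω₀t + ½αt² = 16.39×14.17 + ½×4.13×14.17² = 646.8753785 rad
Total revolutions = θ/(2π) = 646.8753785/(2π) = 102.95
Complete revolutions = ⌊102.95⌋ = 102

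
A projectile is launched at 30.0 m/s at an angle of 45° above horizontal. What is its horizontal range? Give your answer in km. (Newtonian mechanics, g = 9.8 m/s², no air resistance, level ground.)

R = v₀² × sin(2θ) / g = 30.0² × sin(2 × 45°) / 9.8 = 900.0 × 1.0 / 9.8 = 91.8367 m
R = 91.8367 m / 1000.0 = 0.09184 km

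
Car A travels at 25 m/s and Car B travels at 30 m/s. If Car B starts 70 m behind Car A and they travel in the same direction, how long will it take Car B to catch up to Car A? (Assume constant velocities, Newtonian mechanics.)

Relative speed: v_rel = 30 - 25 = 5 m/s
Time to catch: t = d₀/v_rel = 70/5 = 14.0 s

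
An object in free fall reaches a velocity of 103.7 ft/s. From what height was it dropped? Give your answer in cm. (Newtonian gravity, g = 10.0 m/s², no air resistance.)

v = 103.7 ft/s × 0.3048 = 31.6078 m/s
h = v² / (2g) = 31.6078² / (2 × 10.0) = 49.9527 m
h = 49.9527 m / 0.01 = 4995 cm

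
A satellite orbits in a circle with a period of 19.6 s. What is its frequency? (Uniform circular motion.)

f = 1/T = 1/19.6 = 0.051 Hz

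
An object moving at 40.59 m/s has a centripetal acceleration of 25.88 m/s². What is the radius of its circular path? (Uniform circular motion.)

r = v²/a_c = 40.59²/25.88 = 63.66 m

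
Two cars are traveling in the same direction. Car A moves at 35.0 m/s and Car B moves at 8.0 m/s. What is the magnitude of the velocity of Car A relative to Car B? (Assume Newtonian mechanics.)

v_rel = |v_A - v_B| = |35.0 - 8.0| = 27.0 m/s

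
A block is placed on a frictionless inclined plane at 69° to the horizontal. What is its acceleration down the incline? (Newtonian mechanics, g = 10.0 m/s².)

a = g sin(θ) = 10.0 × sin(69°) = 10.0 × 0.9336 = 9.34 m/s²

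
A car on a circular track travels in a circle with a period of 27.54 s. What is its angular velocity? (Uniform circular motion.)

ω = 2π/T = 2π/27.54 = 0.2281 rad/s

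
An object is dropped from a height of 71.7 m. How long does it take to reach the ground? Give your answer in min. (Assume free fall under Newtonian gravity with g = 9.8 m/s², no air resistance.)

t = √(2h/g) = √(2 × 71.7 / 9.8) = 3.82527 s
t = 3.82527 s / 60.0 = 0.06375 min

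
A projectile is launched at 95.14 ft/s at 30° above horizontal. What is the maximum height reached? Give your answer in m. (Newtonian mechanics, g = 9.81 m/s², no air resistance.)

v₀ = 95.14 ft/s × 0.3048 = 28.9987 m/s
H = v₀² × sin²(θ) / (2g) = 28.9987² × sin(30°)² / (2 × 9.81) = 840.925 × 0.25 / 19.62 = 10.72 m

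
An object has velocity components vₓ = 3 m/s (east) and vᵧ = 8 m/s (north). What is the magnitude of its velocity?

|v| = √(vₓ² + vᵧ²) = √(3² + 8²) = √(73) = 8.54 m/s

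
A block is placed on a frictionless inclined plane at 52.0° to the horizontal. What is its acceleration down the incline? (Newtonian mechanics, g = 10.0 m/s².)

a = g sin(θ) = 10.0 × sin(52.0°) = 10.0 × 0.788 = 7.88 m/s²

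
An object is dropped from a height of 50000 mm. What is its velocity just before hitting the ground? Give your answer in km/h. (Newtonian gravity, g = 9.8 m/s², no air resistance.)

h = 50000 mm × 0.001 = 50.0 m
v = √(2gh) = √(2 × 9.8 × 50.0) = 31.305 m/s
v = 31.305 m/s / 0.2777777777777778 = 112.7 km/h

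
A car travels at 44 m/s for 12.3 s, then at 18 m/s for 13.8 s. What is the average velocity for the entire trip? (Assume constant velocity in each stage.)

d₁ = v₁t₁ = 44 × 12.3 = 541.2 m
d₂ = v₂t₂ = 18 × 13.8 = 248.4 m
d_total = 789.6 m, t_total = 26.1 s
v_avg = d_total/t_total = 789.6/26.1 = 30.25 m/s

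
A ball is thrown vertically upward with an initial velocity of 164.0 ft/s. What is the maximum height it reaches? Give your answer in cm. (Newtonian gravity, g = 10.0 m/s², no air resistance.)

v₀ = 164.0 ft/s × 0.3048 = 49.9872 m/s
h_max = v₀² / (2g) = 49.9872² / (2 × 10.0) = 2498.72 / 20.0 = 124.936 m
h_max = 124.936 m / 0.01 = 12490 cm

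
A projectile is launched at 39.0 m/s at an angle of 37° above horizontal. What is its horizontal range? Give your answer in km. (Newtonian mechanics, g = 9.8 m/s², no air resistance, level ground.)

R = v₀² × sin(2θ) / g = 39.0² × sin(2 × 37°) / 9.8 = 1521.0 × 0.961262 / 9.8 = 149.192 m
R = 149.192 m / 1000.0 = 0.1492 km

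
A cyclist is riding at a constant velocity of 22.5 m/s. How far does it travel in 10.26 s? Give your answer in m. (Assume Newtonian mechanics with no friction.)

d = v × t = 22.5 × 10.26 = 230.8 m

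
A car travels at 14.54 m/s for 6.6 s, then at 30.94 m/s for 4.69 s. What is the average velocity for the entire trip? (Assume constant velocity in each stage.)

d₁ = v₁t₁ = 14.54 × 6.6 = 95.964 m
d₂ = v₂t₂ = 30.94 × 4.69 = 145.1086 m
d_total = 241.0726 m, t_total = 11.29 s
v_avg = d_total/t_total = 241.0726/11.29 = 21.35 m/s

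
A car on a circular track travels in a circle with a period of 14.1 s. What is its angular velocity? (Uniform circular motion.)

ω = 2π/T = 2π/14.1 = 0.4456 rad/s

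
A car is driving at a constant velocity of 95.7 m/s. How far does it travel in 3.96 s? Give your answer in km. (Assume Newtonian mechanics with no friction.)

d = v × t = 95.7 × 3.96 = 378.972 m
d = 378.972 m / 1000.0 = 0.379 km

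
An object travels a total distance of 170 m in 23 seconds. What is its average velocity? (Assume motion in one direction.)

v_avg = Δd / Δt = 170 / 23 = 7.39 m/s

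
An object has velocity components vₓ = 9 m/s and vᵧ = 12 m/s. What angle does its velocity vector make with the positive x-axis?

θ = arctan(vᵧ/vₓ) = arctan(12/9) = 53.13°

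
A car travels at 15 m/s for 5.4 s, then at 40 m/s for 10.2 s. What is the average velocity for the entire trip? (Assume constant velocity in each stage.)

d₁ = v₁t₁ = 15 × 5.4 = 81.0 m
d₂ = v₂t₂ = 40 × 10.2 = 408.0 m
d_total = 489.0 m, t_total = 15.6 s
v_avg = d_total/t_total = 489.0/15.6 = 31.35 m/s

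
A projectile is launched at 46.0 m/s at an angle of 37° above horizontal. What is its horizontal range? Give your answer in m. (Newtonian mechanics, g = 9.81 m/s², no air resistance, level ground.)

R = v₀² × sin(2θ) / g = 46.0² × sin(2 × 37°) / 9.81 = 2116.0 × 0.961262 / 9.81 = 207.3 m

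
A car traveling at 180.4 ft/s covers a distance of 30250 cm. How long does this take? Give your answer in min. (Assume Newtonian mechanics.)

d = 30250 cm × 0.01 = 302.5 m
v = 180.4 ft/s × 0.3048 = 54.9859 m/s
t = d / v = 302.5 / 54.9859 = 5.50141 s
t = 5.50141 s / 60.0 = 0.09169 min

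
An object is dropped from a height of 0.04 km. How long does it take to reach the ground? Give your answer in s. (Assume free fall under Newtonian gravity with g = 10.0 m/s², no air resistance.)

h = 0.04 km × 1000.0 = 40.0 m
t = √(2h/g) = √(2 × 40.0 / 10.0) = 2.828 s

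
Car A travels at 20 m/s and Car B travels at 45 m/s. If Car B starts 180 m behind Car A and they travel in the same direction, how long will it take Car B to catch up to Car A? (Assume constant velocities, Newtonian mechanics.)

Relative speed: v_rel = 45 - 20 = 25 m/s
Time to catch: t = d₀/v_rel = 180/25 = 7.2 s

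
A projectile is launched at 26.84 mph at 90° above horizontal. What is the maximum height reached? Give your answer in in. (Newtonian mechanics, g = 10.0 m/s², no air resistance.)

v₀ = 26.84 mph × 0.44704 = 11.9986 m/s
H = v₀² × sin²(θ) / (2g) = 11.9986² × sin(90°)² / (2 × 10.0) = 143.966 × 1.0 / 20.0 = 7.1983 m
H = 7.1983 m / 0.0254 = 283.4 in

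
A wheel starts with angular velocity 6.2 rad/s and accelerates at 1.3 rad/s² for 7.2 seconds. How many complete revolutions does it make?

θ = ω₀t + ½αt² = 6.2×7.2 + ½×1.3×7.2² = 78.336 rad
Total revolutions = θ/(2π) = 78.336/(2π) = 12.47
Complete revolutions = ⌊12.47⌋ = 12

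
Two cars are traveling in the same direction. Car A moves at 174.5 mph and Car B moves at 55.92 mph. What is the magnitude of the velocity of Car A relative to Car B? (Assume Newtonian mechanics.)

v_rel = |v_A - v_B| = |174.5 - 55.92| = 118.58 mph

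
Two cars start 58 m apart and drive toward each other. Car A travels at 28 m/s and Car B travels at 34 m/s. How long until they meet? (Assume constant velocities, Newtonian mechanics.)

Combined speed: v_combined = 28 + 34 = 62 m/s
Time to meet: t = d/v_combined = 58/62 = 0.94 s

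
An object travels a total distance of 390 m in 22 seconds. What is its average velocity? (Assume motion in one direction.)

v_avg = Δd / Δt = 390 / 22 = 17.73 m/s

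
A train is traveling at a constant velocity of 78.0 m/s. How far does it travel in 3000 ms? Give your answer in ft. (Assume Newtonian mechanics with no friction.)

t = 3000 ms × 0.001 = 3.0 s
d = v × t = 78.0 × 3.0 = 234.0 m
d = 234.0 m / 0.3048 = 767.7 ft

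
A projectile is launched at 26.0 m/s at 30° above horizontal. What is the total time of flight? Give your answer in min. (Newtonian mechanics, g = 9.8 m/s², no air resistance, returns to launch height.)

T = 2 × v₀ × sin(θ) / g = 2 × 26.0 × sin(30°) / 9.8 = 2 × 26.0 × 0.5 / 9.8 = 2.65306 s
T = 2.65306 s / 60.0 = 0.04422 min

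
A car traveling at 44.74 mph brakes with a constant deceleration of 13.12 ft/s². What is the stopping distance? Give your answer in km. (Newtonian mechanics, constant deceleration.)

v₀ = 44.74 mph × 0.44704 = 20.0006 m/s
a = 13.12 ft/s² × 0.3048 = 3.99898 m/s²
d = v₀² / (2a) = 20.0006² / (2 × 3.99898) = 400.024 / 7.99796 = 50.0158 m
d = 50.0158 m / 1000.0 = 0.05002 km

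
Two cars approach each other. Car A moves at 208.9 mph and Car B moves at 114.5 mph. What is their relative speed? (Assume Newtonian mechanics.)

v_rel = v_A + v_B = 208.9 + 114.5 = 323.4 mph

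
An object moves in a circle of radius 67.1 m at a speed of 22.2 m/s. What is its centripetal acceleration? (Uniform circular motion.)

a_c = v²/r = 22.2²/67.1 = 492.84/67.1 = 7.34 m/s²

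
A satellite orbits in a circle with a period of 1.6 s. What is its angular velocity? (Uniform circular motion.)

ω = 2π/T = 2π/1.6 = 3.927 rad/s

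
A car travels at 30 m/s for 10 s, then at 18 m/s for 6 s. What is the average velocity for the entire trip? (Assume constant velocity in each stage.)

d₁ = v₁t₁ = 30 × 10 = 300 m
d₂ = v₂t₂ = 18 × 6 = 108 m
d_total = 408 m, t_total = 16 s
v_avg = d_total/t_total = 408/16 = 25.5 m/s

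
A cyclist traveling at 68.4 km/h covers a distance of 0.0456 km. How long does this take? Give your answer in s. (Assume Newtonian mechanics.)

d = 0.0456 km × 1000.0 = 45.6 m
v = 68.4 km/h × 0.2777777777777778 = 19.0 m/s
t = d / v = 45.6 / 19.0 = 2.4 s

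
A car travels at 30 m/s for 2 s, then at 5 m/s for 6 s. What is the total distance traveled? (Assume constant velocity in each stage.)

d₁ = v₁t₁ = 30 × 2 = 60 m
d₂ = v₂t₂ = 5 × 6 = 30 m
d_total = 60 + 30 = 90 m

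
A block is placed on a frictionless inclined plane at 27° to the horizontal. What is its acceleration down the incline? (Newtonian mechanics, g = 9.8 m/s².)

a = g sin(θ) = 9.8 × sin(27°) = 9.8 × 0.454 = 4.45 m/s²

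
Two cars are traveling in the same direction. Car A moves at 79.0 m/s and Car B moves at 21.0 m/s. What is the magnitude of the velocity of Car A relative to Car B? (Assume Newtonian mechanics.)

v_rel = |v_A - v_B| = |79.0 - 21.0| = 58.0 m/s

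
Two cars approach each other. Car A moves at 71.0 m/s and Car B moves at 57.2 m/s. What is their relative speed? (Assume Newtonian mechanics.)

v_rel = v_A + v_B = 71.0 + 57.2 = 128.2 m/s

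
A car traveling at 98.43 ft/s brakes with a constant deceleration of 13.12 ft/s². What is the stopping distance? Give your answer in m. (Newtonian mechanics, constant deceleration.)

v₀ = 98.43 ft/s × 0.3048 = 30.0015 m/s
a = 13.12 ft/s² × 0.3048 = 3.99898 m/s²
d = v₀² / (2a) = 30.0015² / (2 × 3.99898) = 900.09 / 7.99796 = 112.5 m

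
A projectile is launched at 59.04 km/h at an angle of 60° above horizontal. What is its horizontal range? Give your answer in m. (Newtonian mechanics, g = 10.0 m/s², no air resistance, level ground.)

v₀ = 59.04 km/h × 0.2777777777777778 = 16.4 m/s
R = v₀² × sin(2θ) / g = 16.4² × sin(2 × 60°) / 10.0 = 268.96 × 0.866025 / 10.0 = 23.29 m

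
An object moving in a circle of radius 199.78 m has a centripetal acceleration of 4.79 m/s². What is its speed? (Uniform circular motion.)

v = √(a_c × r) = √(4.79 × 199.78) = 30.93 m/s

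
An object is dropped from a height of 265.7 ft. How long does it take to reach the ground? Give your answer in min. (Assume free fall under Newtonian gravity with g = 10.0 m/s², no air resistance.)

h = 265.7 ft × 0.3048 = 80.9854 m
t = √(2h/g) = √(2 × 80.9854 / 10.0) = 4.02456 s
t = 4.02456 s / 60.0 = 0.06708 min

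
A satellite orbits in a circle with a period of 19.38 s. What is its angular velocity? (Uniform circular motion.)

ω = 2π/T = 2π/19.38 = 0.3242 rad/s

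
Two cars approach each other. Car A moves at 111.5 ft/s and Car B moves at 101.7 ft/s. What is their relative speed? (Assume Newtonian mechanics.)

v_rel = v_A + v_B = 111.5 + 101.7 = 213.2 ft/s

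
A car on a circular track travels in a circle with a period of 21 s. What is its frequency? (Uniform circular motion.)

f = 1/T = 1/21 = 0.0476 Hz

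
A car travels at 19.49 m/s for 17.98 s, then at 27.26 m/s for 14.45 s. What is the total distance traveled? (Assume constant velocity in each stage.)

d₁ = v₁t₁ = 19.49 × 17.98 = 350.4302 m
d₂ = v₂t₂ = 27.26 × 14.45 = 393.907 m
d_total = 350.4302 + 393.907 = 744.34 m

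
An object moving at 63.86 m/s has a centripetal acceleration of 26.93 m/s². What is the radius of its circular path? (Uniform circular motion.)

r = v²/a_c = 63.86²/26.93 = 151.43 m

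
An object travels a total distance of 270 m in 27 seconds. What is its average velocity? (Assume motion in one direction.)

v_avg = Δd / Δt = 270 / 27 = 10.0 m/s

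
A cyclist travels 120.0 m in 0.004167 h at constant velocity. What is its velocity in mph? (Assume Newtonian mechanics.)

t = 0.004167 h × 3600.0 = 15.0012 s
v = d / t = 120.0 / 15.0012 = 7.99936 m/s
v = 7.99936 m/s / 0.44704 = 17.89 mph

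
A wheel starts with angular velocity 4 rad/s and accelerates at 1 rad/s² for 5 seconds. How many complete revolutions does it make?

θ = ω₀t + ½αt² = 4×5 + ½×1×5² = 32.5 rad
Total revolutions = θ/(2π) = 32.5/(2π) = 5.17
Complete revolutions = ⌊5.17⌋ = 5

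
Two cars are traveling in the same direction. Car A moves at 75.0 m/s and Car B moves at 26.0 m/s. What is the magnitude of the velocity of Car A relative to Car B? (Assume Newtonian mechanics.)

v_rel = |v_A - v_B| = |75.0 - 26.0| = 49.0 m/s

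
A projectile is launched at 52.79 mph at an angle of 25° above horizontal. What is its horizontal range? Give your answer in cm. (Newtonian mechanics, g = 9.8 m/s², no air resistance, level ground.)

v₀ = 52.79 mph × 0.44704 = 23.5992 m/s
R = v₀² × sin(2θ) / g = 23.5992² × sin(2 × 25°) / 9.8 = 556.922 × 0.766044 / 9.8 = 43.5333 m
R = 43.5333 m / 0.01 = 4353 cm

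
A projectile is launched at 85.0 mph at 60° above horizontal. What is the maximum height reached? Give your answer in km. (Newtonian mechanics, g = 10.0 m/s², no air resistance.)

v₀ = 85.0 mph × 0.44704 = 37.9984 m/s
H = v₀² × sin²(θ) / (2g) = 37.9984² × sin(60°)² / (2 × 10.0) = 1443.88 × 0.75 / 20.0 = 54.1455 m
H = 54.1455 m / 1000.0 = 0.05415 km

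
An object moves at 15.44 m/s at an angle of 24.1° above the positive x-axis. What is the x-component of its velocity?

vₓ = v cos(θ) = 15.44 × cos(24.1°) = 14.09 m/s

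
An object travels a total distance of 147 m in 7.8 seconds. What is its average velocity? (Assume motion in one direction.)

v_avg = Δd / Δt = 147 / 7.8 = 18.85 m/s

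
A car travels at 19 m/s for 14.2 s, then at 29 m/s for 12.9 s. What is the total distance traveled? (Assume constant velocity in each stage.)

d₁ = v₁t₁ = 19 × 14.2 = 269.8 m
d₂ = v₂t₂ = 29 × 12.9 = 374.1 m
d_total = 269.8 + 374.1 = 643.9 m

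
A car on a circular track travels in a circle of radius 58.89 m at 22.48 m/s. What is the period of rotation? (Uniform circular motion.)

T = 2πr/v = 2π×58.89/22.48 = 16.46 s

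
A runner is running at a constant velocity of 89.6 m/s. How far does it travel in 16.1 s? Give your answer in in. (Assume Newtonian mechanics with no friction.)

d = v × t = 89.6 × 16.1 = 1442.56 m
d = 1442.56 m / 0.0254 = 56790 in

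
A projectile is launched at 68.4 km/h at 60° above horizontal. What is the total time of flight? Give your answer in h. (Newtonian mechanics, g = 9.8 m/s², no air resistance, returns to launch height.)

v₀ = 68.4 km/h × 0.2777777777777778 = 19.0 m/s
T = 2 × v₀ × sin(θ) / g = 2 × 19.0 × sin(60°) / 9.8 = 2 × 19.0 × 0.866025 / 9.8 = 3.35806 s
T = 3.35806 s / 3600.0 = 0.0009328 h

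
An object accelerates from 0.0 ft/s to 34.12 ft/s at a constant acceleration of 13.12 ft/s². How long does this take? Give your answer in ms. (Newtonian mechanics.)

v₀ = 0.0 ft/s × 0.3048 = 0.0 m/s
v = 34.12 ft/s × 0.3048 = 10.3998 m/s
a = 13.12 ft/s² × 0.3048 = 3.99898 m/s²
t = (v - v₀) / a = (10.3998 - 0.0) / 3.99898 = 2.60061 s
t = 2.60061 s / 0.001 = 2601 ms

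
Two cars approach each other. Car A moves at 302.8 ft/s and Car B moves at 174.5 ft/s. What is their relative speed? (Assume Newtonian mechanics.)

v_rel = v_A + v_B = 302.8 + 174.5 = 477.3 ft/s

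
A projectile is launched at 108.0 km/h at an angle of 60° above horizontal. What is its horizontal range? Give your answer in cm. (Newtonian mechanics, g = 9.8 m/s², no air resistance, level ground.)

v₀ = 108.0 km/h × 0.2777777777777778 = 30.0 m/s
R = v₀² × sin(2θ) / g = 30.0² × sin(2 × 60°) / 9.8 = 900.0 × 0.866025 / 9.8 = 79.5329 m
R = 79.5329 m / 0.01 = 7953 cm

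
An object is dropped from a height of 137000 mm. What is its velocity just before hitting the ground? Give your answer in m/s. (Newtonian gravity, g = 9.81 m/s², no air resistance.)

h = 137000 mm × 0.001 = 137.0 m
v = √(2gh) = √(2 × 9.81 × 137.0) = 51.85 m/s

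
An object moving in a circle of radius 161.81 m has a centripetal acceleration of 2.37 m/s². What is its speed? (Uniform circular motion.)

v = √(a_c × r) = √(2.37 × 161.81) = 19.58 m/s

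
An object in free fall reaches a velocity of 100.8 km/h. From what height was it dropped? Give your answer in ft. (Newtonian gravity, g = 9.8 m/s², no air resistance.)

v = 100.8 km/h × 0.2777777777777778 = 28.0 m/s
h = v² / (2g) = 28.0² / (2 × 9.8) = 40.0 m
h = 40.0 m / 0.3048 = 131.2 ft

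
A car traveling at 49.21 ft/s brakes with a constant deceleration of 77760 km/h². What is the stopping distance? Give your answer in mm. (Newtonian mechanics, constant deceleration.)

v₀ = 49.21 ft/s × 0.3048 = 14.9992 m/s
a = 77760 km/h² × 7.716049382716049e-05 = 6.0 m/s²
d = v₀² / (2a) = 14.9992² / (2 × 6.0) = 224.976 / 12.0 = 18.748 m
d = 18.748 m / 0.001 = 18750 mm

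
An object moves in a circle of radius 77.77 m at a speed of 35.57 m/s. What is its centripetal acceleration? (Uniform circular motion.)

a_c = v²/r = 35.57²/77.77 = 1265.2249/77.77 = 16.27 m/s²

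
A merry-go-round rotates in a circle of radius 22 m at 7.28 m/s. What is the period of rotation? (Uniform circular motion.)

T = 2πr/v = 2π×22/7.28 = 18.99 s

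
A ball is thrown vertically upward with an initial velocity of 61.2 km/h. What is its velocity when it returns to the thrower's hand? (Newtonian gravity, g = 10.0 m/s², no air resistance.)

By conservation of energy (no air resistance), the ball returns to the throw height with the same speed as launch, but directed downward.
|v_ground| = v₀ = 61.2 km/h
v_ground = 61.2 km/h (downward)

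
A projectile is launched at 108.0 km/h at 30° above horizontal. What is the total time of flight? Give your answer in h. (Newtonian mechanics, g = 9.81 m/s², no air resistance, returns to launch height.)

v₀ = 108.0 km/h × 0.2777777777777778 = 30.0 m/s
T = 2 × v₀ × sin(θ) / g = 2 × 30.0 × sin(30°) / 9.81 = 2 × 30.0 × 0.5 / 9.81 = 3.0581 s
T = 3.0581 s / 3600.0 = 0.0008495 h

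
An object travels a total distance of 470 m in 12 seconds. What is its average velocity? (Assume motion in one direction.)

v_avg = Δd / Δt = 470 / 12 = 39.17 m/s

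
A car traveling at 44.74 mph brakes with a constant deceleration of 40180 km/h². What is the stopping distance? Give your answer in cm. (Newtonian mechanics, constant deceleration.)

v₀ = 44.74 mph × 0.44704 = 20.0006 m/s
a = 40180 km/h² × 7.716049382716049e-05 = 3.10031 m/s²
d = v₀² / (2a) = 20.0006² / (2 × 3.10031) = 400.024 / 6.20062 = 64.5135 m
d = 64.5135 m / 0.01 = 6451 cm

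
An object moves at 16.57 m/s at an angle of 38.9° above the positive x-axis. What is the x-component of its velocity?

vₓ = v cos(θ) = 16.57 × cos(38.9°) = 12.9 m/s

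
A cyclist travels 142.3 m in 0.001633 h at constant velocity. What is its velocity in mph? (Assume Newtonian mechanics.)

t = 0.001633 h × 3600.0 = 5.8788 s
v = d / t = 142.3 / 5.8788 = 24.2056 m/s
v = 24.2056 m/s / 0.44704 = 54.15 mph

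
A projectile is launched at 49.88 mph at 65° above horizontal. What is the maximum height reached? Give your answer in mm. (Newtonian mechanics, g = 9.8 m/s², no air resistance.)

v₀ = 49.88 mph × 0.44704 = 22.2984 m/s
H = v₀² × sin²(θ) / (2g) = 22.2984² × sin(65°)² / (2 × 9.8) = 497.219 × 0.821394 / 19.6 = 20.8374 m
H = 20.8374 m / 0.001 = 20840 mm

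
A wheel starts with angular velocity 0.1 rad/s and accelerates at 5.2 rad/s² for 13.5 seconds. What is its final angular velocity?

ω = ω₀ + αt = 0.1 + 5.2 × 13.5 = 70.3 rad/s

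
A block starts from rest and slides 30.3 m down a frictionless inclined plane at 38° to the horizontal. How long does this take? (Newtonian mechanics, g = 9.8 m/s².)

a = g sin(θ) = 9.8 × sin(38°) = 6.0335 m/s²
t = √(2d/a) = √(2 × 30.3 / 6.0335) = 3.17 s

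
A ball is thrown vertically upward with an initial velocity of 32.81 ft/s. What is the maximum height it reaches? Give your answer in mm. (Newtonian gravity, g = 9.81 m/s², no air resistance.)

v₀ = 32.81 ft/s × 0.3048 = 10.0005 m/s
h_max = v₀² / (2g) = 10.0005² / (2 × 9.81) = 100.01 / 19.62 = 5.09735 m
h_max = 5.09735 m / 0.001 = 5097 mm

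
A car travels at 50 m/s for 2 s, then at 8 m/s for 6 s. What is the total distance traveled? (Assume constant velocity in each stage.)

d₁ = v₁t₁ = 50 × 2 = 100 m
d₂ = v₂t₂ = 8 × 6 = 48 m
d_total = 100 + 48 = 148 m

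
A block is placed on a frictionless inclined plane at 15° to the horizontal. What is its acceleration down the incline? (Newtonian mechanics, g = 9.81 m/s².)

a = g sin(θ) = 9.81 × sin(15°) = 9.81 × 0.2588 = 2.54 m/s²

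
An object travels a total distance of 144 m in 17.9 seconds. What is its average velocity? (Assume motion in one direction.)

v_avg = Δd / Δt = 144 / 17.9 = 8.04 m/s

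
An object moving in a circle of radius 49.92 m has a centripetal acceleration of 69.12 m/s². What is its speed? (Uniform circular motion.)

v = √(a_c × r) = √(69.12 × 49.92) = 58.74 m/s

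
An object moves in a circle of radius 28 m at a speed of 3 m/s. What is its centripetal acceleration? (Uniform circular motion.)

a_c = v²/r = 3²/28 = 9/28 = 0.32 m/s²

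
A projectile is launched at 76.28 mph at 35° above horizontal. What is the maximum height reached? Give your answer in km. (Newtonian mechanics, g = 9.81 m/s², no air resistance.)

v₀ = 76.28 mph × 0.44704 = 34.1002 m/s
H = v₀² × sin²(θ) / (2g) = 34.1002² × sin(35°)² / (2 × 9.81) = 1162.82 × 0.32899 / 19.62 = 19.4983 m
H = 19.4983 m / 1000.0 = 0.0195 km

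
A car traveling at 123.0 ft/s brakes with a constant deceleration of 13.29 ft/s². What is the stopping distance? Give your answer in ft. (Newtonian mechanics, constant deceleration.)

v₀ = 123.0 ft/s × 0.3048 = 37.4904 m/s
a = 13.29 ft/s² × 0.3048 = 4.05079 m/s²
d = v₀² / (2a) = 37.4904² / (2 × 4.05079) = 1405.53 / 8.10158 = 173.488 m
d = 173.488 m / 0.3048 = 569.2 ft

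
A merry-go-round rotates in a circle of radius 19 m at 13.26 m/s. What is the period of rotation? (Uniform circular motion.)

T = 2πr/v = 2π×19/13.26 = 9.0 s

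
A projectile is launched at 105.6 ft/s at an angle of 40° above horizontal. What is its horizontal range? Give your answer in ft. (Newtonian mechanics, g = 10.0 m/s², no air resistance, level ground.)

v₀ = 105.6 ft/s × 0.3048 = 32.1869 m/s
R = v₀² × sin(2θ) / g = 32.1869² × sin(2 × 40°) / 10.0 = 1036.0 × 0.984808 / 10.0 = 102.026 m
R = 102.026 m / 0.3048 = 334.7 ft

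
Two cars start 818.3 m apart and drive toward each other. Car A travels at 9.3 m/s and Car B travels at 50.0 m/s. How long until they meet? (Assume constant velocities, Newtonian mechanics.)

Combined speed: v_combined = 9.3 + 50.0 = 59.3 m/s
Time to meet: t = d/v_combined = 818.3/59.3 = 13.8 s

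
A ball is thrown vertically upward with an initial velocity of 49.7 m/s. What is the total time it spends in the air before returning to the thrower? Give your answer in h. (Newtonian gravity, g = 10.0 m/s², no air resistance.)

t_total = 2 × v₀ / g = 2 × 49.7 / 10.0 = 9.94 s
t_total = 9.94 s / 3600.0 = 0.002761 h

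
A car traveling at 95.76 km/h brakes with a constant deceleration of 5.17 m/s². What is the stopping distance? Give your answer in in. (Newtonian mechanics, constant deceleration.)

v₀ = 95.76 km/h × 0.2777777777777778 = 26.6 m/s
d = v₀² / (2a) = 26.6² / (2 × 5.17) = 707.56 / 10.34 = 68.4294 m
d = 68.4294 m / 0.0254 = 2694 in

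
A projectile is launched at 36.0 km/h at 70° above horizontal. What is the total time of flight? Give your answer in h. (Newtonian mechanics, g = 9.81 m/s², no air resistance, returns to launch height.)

v₀ = 36.0 km/h × 0.2777777777777778 = 10.0 m/s
T = 2 × v₀ × sin(θ) / g = 2 × 10.0 × sin(70°) / 9.81 = 2 × 10.0 × 0.939693 / 9.81 = 1.91579 s
T = 1.91579 s / 3600.0 = 0.0005322 h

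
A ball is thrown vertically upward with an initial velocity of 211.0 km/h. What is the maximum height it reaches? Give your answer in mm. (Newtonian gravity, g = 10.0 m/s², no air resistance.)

v₀ = 211.0 km/h × 0.2777777777777778 = 58.6111 m/s
h_max = v₀² / (2g) = 58.6111² / (2 × 10.0) = 3435.26 / 20.0 = 171.763 m
h_max = 171.763 m / 0.001 = 171800 mm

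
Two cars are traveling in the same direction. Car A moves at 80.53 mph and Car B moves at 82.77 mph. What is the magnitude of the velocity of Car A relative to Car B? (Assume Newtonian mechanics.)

v_rel = |v_A - v_B| = |80.53 - 82.77| = 2.24 mph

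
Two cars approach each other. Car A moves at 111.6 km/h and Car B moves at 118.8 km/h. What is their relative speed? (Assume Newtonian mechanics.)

v_rel = v_A + v_B = 111.6 + 118.8 = 230.4 km/h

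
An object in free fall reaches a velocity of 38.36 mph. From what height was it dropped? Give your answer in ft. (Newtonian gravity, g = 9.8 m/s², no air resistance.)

v = 38.36 mph × 0.44704 = 17.1485 m/s
h = v² / (2g) = 17.1485² / (2 × 9.8) = 15.0036 m
h = 15.0036 m / 0.3048 = 49.22 ft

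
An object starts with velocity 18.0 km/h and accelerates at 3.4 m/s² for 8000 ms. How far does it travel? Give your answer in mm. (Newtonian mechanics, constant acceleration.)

v₀ = 18.0 km/h × 0.2777777777777778 = 5.0 m/s
t = 8000 ms × 0.001 = 8.0 s
d = v₀ × t + ½ × a × t² = 5.0 × 8.0 + 0.5 × 3.4 × 8.0² = 148.8 m
d = 148.8 m / 0.001 = 148800 mm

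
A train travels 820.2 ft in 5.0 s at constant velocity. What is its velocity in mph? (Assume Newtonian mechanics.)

d = 820.2 ft × 0.3048 = 249.997 m
v = d / t = 249.997 / 5.0 = 49.9994 m/s
v = 49.9994 m/s / 0.44704 = 111.8 mph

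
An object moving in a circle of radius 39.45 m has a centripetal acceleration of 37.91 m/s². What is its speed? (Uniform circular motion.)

v = √(a_c × r) = √(37.91 × 39.45) = 38.67 m/s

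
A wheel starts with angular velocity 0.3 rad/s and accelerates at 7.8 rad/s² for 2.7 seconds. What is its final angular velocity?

ω = ω₀ + αt = 0.3 + 7.8 × 2.7 = 21.36 rad/s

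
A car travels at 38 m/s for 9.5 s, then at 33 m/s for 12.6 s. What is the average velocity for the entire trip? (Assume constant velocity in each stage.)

d₁ = v₁t₁ = 38 × 9.5 = 361.0 m
d₂ = v₂t₂ = 33 × 12.6 = 415.8 m
d_total = 776.8 m, t_total = 22.1 s
v_avg = d_total/t_total = 776.8/22.1 = 35.15 m/s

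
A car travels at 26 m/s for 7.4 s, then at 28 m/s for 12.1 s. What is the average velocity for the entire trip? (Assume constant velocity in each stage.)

d₁ = v₁t₁ = 26 × 7.4 = 192.4 m
d₂ = v₂t₂ = 28 × 12.1 = 338.8 m
d_total = 531.2 m, t_total = 19.5 s
v_avg = d_total/t_total = 531.2/19.5 = 27.24 m/s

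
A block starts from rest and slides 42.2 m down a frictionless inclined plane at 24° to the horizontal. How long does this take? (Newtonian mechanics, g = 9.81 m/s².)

a = g sin(θ) = 9.81 × sin(24°) = 3.9901 m/s²
t = √(2d/a) = √(2 × 42.2 / 3.9901) = 4.6 s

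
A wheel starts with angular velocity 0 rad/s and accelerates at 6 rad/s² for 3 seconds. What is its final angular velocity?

ω = ω₀ + αt = 0 + 6 × 3 = 18 rad/s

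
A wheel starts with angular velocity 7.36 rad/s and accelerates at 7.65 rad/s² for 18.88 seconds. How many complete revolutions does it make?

θ = ω₀t + ½αt² = 7.36×18.88 + ½×7.65×18.88² = 1502.39488 rad
Total revolutions = θ/(2π) = 1502.39488/(2π) = 239.11
Complete revolutions = ⌊239.11⌋ = 239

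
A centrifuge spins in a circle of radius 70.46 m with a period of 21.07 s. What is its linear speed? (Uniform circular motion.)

v = 2πr/T = 2π×70.46/21.07 = 21.01 m/s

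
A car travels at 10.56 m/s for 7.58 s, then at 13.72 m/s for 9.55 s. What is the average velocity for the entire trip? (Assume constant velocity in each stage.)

d₁ = v₁t₁ = 10.56 × 7.58 = 80.0448 m
d₂ = v₂t₂ = 13.72 × 9.55 = 131.026 m
d_total = 211.0708 m, t_total = 17.13 s
v_avg = d_total/t_total = 211.0708/17.13 = 12.32 m/s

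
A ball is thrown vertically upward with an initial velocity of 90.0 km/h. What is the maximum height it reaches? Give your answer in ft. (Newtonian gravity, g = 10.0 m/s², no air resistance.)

v₀ = 90.0 km/h × 0.2777777777777778 = 25.0 m/s
h_max = v₀² / (2g) = 25.0² / (2 × 10.0) = 625.0 / 20.0 = 31.25 m
h_max = 31.25 m / 0.3048 = 102.5 ft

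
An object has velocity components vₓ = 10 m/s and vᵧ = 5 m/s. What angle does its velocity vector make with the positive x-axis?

θ = arctan(vᵧ/vₓ) = arctan(5/10) = 26.57°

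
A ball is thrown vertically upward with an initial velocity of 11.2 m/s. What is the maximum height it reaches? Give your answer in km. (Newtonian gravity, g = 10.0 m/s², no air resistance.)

h_max = v₀² / (2g) = 11.2² / (2 × 10.0) = 125.44 / 20.0 = 6.272 m
h_max = 6.272 m / 1000.0 = 0.006272 km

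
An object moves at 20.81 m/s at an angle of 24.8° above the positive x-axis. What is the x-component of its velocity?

vₓ = v cos(θ) = 20.81 × cos(24.8°) = 18.89 m/s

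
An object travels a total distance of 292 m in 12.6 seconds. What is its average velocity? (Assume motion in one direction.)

v_avg = Δd / Δt = 292 / 12.6 = 23.17 m/s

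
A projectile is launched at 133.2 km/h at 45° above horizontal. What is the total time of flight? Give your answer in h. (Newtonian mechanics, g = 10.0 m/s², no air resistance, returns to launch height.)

v₀ = 133.2 km/h × 0.2777777777777778 = 37.0 m/s
T = 2 × v₀ × sin(θ) / g = 2 × 37.0 × sin(45°) / 10.0 = 2 × 37.0 × 0.707107 / 10.0 = 5.23259 s
T = 5.23259 s / 3600.0 = 0.001453 h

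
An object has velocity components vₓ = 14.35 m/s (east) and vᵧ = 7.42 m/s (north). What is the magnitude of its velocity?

|v| = √(vₓ² + vᵧ²) = √(14.35² + 7.42²) = √(260.9789) = 16.15 m/s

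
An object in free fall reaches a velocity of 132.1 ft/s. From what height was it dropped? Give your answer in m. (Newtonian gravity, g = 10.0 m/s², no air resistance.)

v = 132.1 ft/s × 0.3048 = 40.2641 m/s
h = v² / (2g) = 40.2641² / (2 × 10.0) = 81.06 m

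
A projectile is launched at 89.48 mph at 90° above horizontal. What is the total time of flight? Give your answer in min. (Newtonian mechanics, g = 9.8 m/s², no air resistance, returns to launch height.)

v₀ = 89.48 mph × 0.44704 = 40.0011 m/s
T = 2 × v₀ × sin(θ) / g = 2 × 40.0011 × sin(90°) / 9.8 = 2 × 40.0011 × 1.0 / 9.8 = 8.16349 s
T = 8.16349 s / 60.0 = 0.1361 min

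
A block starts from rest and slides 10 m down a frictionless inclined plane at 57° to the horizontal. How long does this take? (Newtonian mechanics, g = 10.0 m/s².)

a = g sin(θ) = 10.0 × sin(57°) = 8.3867 m/s²
t = √(2d/a) = √(2 × 10 / 8.3867) = 1.54 s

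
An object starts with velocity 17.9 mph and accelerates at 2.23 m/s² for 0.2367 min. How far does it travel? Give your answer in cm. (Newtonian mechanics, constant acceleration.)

v₀ = 17.9 mph × 0.44704 = 8.00202 m/s
t = 0.2367 min × 60.0 = 14.202 s
d = v₀ × t + ½ × a × t² = 8.00202 × 14.202 + 0.5 × 2.23 × 14.202² = 338.537 m
d = 338.537 m / 0.01 = 33850 cm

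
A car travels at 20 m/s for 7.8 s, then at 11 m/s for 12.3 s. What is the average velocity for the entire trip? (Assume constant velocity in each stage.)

d₁ = v₁t₁ = 20 × 7.8 = 156.0 m
d₂ = v₂t₂ = 11 × 12.3 = 135.3 m
d_total = 291.3 m, t_total = 20.1 s
v_avg = d_total/t_total = 291.3/20.1 = 14.49 m/s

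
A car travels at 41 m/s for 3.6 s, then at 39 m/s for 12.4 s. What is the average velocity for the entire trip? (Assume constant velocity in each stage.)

d₁ = v₁t₁ = 41 × 3.6 = 147.6 m
d₂ = v₂t₂ = 39 × 12.4 = 483.6 m
d_total = 631.2 m, t_total = 16.0 s
v_avg = d_total/t_total = 631.2/16.0 = 39.45 m/s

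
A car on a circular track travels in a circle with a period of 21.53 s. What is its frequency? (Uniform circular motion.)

f = 1/T = 1/21.53 = 0.0464 Hz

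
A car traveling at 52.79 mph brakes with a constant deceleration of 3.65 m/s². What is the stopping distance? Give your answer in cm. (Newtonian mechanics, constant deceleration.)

v₀ = 52.79 mph × 0.44704 = 23.5992 m/s
d = v₀² / (2a) = 23.5992² / (2 × 3.65) = 556.922 / 7.3 = 76.2907 m
d = 76.2907 m / 0.01 = 7629 cm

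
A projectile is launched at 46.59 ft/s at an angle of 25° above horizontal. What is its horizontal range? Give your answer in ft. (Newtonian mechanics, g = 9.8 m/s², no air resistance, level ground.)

v₀ = 46.59 ft/s × 0.3048 = 14.2006 m/s
R = v₀² × sin(2θ) / g = 14.2006² × sin(2 × 25°) / 9.8 = 201.657 × 0.766044 / 9.8 = 15.7631 m
R = 15.7631 m / 0.3048 = 51.72 ft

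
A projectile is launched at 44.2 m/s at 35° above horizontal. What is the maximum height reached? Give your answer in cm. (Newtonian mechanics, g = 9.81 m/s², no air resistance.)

H = v₀² × sin²(θ) / (2g) = 44.2² × sin(35°)² / (2 × 9.81) = 1953.64 × 0.32899 / 19.62 = 32.7588 m
H = 32.7588 m / 0.01 = 3276 cm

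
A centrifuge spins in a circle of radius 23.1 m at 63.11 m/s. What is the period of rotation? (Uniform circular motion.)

T = 2πr/v = 2π×23.1/63.11 = 2.3 s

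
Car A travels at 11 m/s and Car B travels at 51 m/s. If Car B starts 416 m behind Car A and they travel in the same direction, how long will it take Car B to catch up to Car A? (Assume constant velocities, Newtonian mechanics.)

Relative speed: v_rel = 51 - 11 = 40 m/s
Time to catch: t = d₀/v_rel = 416/40 = 10.4 s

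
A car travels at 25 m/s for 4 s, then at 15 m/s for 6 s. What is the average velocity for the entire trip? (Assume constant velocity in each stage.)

d₁ = v₁t₁ = 25 × 4 = 100 m
d₂ = v₂t₂ = 15 × 6 = 90 m
d_total = 190 m, t_total = 10 s
v_avg = d_total/t_total = 190/10 = 19.0 m/s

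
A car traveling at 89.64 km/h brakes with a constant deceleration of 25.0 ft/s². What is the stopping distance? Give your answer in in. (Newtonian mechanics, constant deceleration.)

v₀ = 89.64 km/h × 0.2777777777777778 = 24.9 m/s
a = 25.0 ft/s² × 0.3048 = 7.62 m/s²
d = v₀² / (2a) = 24.9² / (2 × 7.62) = 620.01 / 15.24 = 40.6831 m
d = 40.6831 m / 0.0254 = 1602 in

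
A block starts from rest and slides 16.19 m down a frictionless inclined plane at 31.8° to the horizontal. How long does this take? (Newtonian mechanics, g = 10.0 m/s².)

a = g sin(θ) = 10.0 × sin(31.8°) = 5.2696 m/s²
t = √(2d/a) = √(2 × 16.19 / 5.2696) = 2.48 s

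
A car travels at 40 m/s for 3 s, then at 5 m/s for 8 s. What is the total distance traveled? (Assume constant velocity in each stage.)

d₁ = v₁t₁ = 40 × 3 = 120 m
d₂ = v₂t₂ = 5 × 8 = 40 m
d_total = 120 + 40 = 160 m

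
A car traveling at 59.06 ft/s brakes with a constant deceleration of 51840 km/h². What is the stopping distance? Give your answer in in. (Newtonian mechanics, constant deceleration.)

v₀ = 59.06 ft/s × 0.3048 = 18.0015 m/s
a = 51840 km/h² × 7.716049382716049e-05 = 4.0 m/s²
d = v₀² / (2a) = 18.0015² / (2 × 4.0) = 324.054 / 8.0 = 40.5067 m
d = 40.5067 m / 0.0254 = 1595 in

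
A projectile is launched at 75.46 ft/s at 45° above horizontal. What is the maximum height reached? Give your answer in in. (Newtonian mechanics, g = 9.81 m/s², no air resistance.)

v₀ = 75.46 ft/s × 0.3048 = 23.0002 m/s
H = v₀² × sin²(θ) / (2g) = 23.0002² × sin(45°)² / (2 × 9.81) = 529.009 × 0.5 / 19.62 = 13.4814 m
H = 13.4814 m / 0.0254 = 530.8 in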